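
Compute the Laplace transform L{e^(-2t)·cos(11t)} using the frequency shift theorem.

Frequency shift: L{e^(at)f(t)} = F(s-a). L{e^(-2t)·cos(11t)} = (s+2)/((s+2)² + 121)

Final answer: (s+2)/((s+2)² + 121)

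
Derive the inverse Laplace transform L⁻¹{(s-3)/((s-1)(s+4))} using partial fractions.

Using partial fractions, f(t) = (-2e^t + 7e^(-4t))/5

Final answer: (-2e^t + 7e^(-4t))/5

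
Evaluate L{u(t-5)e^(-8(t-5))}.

u(t-a)f(t-a) with f(t)=e^(-8t). L{e^(-8t)} = 1/(s+8). By time shift: e^(-5s)/(s+8)

Final answer: e^(-5s)/(s+8)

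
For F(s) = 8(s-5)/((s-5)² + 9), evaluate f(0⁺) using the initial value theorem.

f(0⁺) = lim_{s→∞} sF(s) = lim_{s→∞} 8s(s-5)/((s-5)² + 9) = 8

Final answer: 8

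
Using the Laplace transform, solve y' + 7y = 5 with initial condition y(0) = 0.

sY + 7Y = 5/s. Y = 5/(s(s+7)). Partial fractions: Y = 5/7/s - 5/7/(s+7)

Final answer: y(t) = 5/7(1 - e^(-7t))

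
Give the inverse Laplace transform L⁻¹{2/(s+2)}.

L⁻¹{1/(s-a)} = e^(at), so L⁻¹{1/(s+2)} = e^(-2t), and L⁻¹{2/(s+2)} = 2·e^(-2t)

Final answer: 2·e^(-2t)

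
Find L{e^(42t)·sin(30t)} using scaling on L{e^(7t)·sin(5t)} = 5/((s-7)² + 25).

Scaling with a=6: L{e^(42t)·sin(30t)} = (1/6) · 5/((s/6-7)² + 25). Simplifying: 30/((s-42)² + 900)

Final answer: 30/((s-42)² + 900)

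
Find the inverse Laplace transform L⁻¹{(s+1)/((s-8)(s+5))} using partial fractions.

Using partial fractions, f(t) = (9e^(8t) + 4e^(-5t))/13

Final answer: (9e^(8t) + 4e^(-5t))/13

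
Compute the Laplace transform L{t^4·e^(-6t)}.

L{t^n·e^(at)} = n!/(s-a)^(n+1), so L{t^4·e^(-6t)} = 24/(s+6)^5

Final answer: 24/(s+6)^5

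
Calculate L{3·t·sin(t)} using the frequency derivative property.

L{sin(t)} = 1/(s² + 1). By L{t·f(t)} = -F'(s): -d/ds[1/(s² + 1)] = -(1)·(-2s)/(s² + 1)² = 2s/(s² + 1)². Then L{3·t·sin(t)} = 3·2s/(s² + 1)² = 6s/(s² + 1)²

Final answer: 6s/(s² + 1)²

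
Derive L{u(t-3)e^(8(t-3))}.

u(t-a)f(t-a) with f(t)=e^(8t). L{e^(8t)} = 1/(s-8). By time shift: e^(-3s)/(s-8)

Final answer: e^(-3s)/(s-8)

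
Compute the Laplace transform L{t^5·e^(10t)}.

L{t^n·e^(at)} = n!/(s-a)^(n+1), so L{t^5·e^(10t)} = 120/(s-10)^6

Final answer: 120/(s-10)^6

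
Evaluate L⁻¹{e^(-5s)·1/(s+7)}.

L⁻¹{1/(s+7)} = e^(-7t). By the time shift theorem, L⁻¹{e^(-as)F(s)} = u(t-a)f(t-a) with a=5, so L⁻¹{e^(-5s)·1/(s+7)} = u(t-5)·e^(-7(t-5))

Final answer: u(t-5)·e^(-7(t-5))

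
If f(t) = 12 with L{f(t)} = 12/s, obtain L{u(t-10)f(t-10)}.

Time shift theorem: L{u(t-a)f(t-a)} = e^(-as)F(s). Here a=10, F(s) = 12/s, so L{u(t-10)f(t-10)} = e^(-10s)·12/s

Final answer: e^(-10s)·12/s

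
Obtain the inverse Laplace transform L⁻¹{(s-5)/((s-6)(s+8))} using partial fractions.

Using partial fractions, f(t) = (e^(6t) + 13e^(-8t))/14

Final answer: (e^(6t) + 13e^(-8t))/14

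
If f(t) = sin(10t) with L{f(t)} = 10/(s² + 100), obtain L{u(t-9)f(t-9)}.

Time shift theorem: L{u(t-a)f(t-a)} = e^(-as)F(s). Here a=9, F(s) = 10/(s² + 100), so L{u(t-9)f(t-9)} = e^(-9s)·10/(s² + 100)

Final answer: e^(-9s)·10/(s² + 100)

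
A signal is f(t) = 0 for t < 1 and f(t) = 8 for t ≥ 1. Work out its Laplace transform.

f(t) = 8·u(t-1). L{u(t-1)} = e^(-s)/s, so L{f(t)} = 8·e^(-s)/s

Final answer: 8·e^(-s)/s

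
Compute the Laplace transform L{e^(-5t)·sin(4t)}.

L{e^(at)·sin(ωt)} = ω/((s-a)² + ω²), so L{e^(-5t)·sin(4t)} = 4/((s+5)² + 16)

Final answer: 4/((s+5)² + 16)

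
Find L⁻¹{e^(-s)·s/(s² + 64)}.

L⁻¹{s/(s² + 64)} = cos(8t). By the time shift theorem, L⁻¹{e^(-as)F(s)} = u(t-a)f(t-a) with a=1, so L⁻¹{e^(-s)·s/(s² + 64)} = u(t-1)·cos(8(t-1))

Final answer: u(t-1)·cos(8(t-1))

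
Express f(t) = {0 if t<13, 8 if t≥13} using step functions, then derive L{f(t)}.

f(t) = 8·u(t-13). L{u(t-13)} = e^(-13s)/s, so L{f(t)} = 8·e^(-13s)/s

Final answer: 8·e^(-13s)/s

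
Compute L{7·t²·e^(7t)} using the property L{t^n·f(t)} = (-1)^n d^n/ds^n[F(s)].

L{e^(7t)} = 1/(s-7). d/ds[1/(s-7)] = -1/(s-7)². d²/ds²[1/(s-7)] = 2/(s-7)³. So L{t²·e^(7t)} = (-1)² · 2/(s-7)³ = 2/(s-7)³. Then L{7·t²·e^(7t)} = 7·2/(s-7)³ = 14/(s-7)³

Final answer: 14/(s-7)³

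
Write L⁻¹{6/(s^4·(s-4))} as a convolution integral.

6/(s^4·(s-4)) = (6/s^4)·(1/(s-4)) = L{t^3}·L{e^(4t)}. So f(t) = t^3*e^(4t) = ∫₀ᵗ τ^3·e^(4(t-τ)) dτ

Final answer: ∫₀ᵗ τ^3·e^(4(t-τ)) dτ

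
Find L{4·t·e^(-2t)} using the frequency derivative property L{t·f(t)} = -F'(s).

L{e^(-2t)} = 1/(s+2). By frequency derivative: L{t·e^(-2t)} = -d/ds[1/(s+2)] = -(-1)/(s+2)² = 1/(s+2)². Then L{4·t·e^(-2t)} = 4·1/(s+2)² = 4/(s+2)²

Final answer: 4/(s+2)²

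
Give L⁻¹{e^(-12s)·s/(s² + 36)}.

L⁻¹{s/(s² + 36)} = cos(6t). By the time shift theorem, L⁻¹{e^(-as)F(s)} = u(t-a)f(t-a) with a=12, so L⁻¹{e^(-12s)·s/(s² + 36)} = u(t-12)·cos(6(t-12))

Final answer: u(t-12)·cos(6(t-12))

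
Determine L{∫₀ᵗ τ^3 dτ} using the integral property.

L{∫₀ᵗ f(τ)dτ} = F(s)/s with f(t) = t^3. F(s) = 6/s^4, so L{∫₀ᵗ τ^3 dτ} = (6/s^4)/s = 6/s^5. (Check: ∫₀ᵗ τ^3 dτ = t^4/4.)

Final answer: 6/s^5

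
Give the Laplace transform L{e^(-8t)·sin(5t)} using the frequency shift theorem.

Frequency shift: L{e^(at)f(t)} = F(s-a). L{e^(-8t)·sin(5t)} = 5/((s+8)² + 25)

Final answer: 5/((s+8)² + 25)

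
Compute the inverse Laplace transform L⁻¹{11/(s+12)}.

L⁻¹{1/(s-a)} = e^(at), so L⁻¹{1/(s+12)} = e^(-12t), and L⁻¹{11/(s+12)} = 11·e^(-12t)

Final answer: 11·e^(-12t)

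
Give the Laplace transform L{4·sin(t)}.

L{sin(ωt)} = ω/(s² + ω²), so L{sin(t)} = 1/(s² + 1). Then L{4·sin(t)} = 4·1/(s² + 1) = 4/(s² + 1)

Final answer: 4/(s² + 1)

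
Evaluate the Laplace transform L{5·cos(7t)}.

L{cos(ωt)} = s/(s² + ω²), so L{cos(7t)} = s/(s² + 49). Then L{5·cos(7t)} = 5·s/(s² + 49) = 5s/(s² + 49)

Final answer: 5s/(s² + 49)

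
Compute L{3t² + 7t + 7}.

L{3t² + 7t + 7} = 3·2/s³ + 7/s² + 7/s = 6/s³ + 7/s² + 7/s

Final answer: 6/s³ + 7/s² + 7/s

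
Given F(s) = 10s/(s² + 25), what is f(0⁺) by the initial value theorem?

f(0⁺) = lim_{s→∞} s·10s/(s² + 25) = lim_{s→∞} 10s²/(s² + 25) = 10

Final answer: 10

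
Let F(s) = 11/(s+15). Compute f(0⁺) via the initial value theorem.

f(0⁺) = lim_{s→∞} s·11/(s+15) = lim_{s→∞} 11s/(s+15) = 11

Final answer: 11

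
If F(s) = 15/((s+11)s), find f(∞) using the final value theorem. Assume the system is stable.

f(∞) = lim_{s→0} sF(s) = lim_{s→0} 15/(s+11) = 15/11

Final answer: 15/11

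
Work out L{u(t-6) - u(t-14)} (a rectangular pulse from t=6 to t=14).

L{u(t-a)} = e^(-as)/s. L{u(t-6) - u(t-14)} = (e^(-6s) - e^(-14s))/s

Final answer: (e^(-6s) - e^(-14s))/s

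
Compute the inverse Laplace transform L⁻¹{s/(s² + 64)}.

L⁻¹{s/(s² + 64)} = cos(8t)

Final answer: cos(8t)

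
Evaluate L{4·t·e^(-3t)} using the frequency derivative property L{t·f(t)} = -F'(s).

L{e^(-3t)} = 1/(s+3). By frequency derivative: L{t·e^(-3t)} = -d/ds[1/(s+3)] = -(-1)/(s+3)² = 1/(s+3)². Then L{4·t·e^(-3t)} = 4·1/(s+3)² = 4/(s+3)²

Final answer: 4/(s+3)²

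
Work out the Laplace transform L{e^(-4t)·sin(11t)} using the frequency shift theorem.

Frequency shift: L{e^(at)f(t)} = F(s-a). L{e^(-4t)·sin(11t)} = 11/((s+4)² + 121)

Final answer: 11/((s+4)² + 121)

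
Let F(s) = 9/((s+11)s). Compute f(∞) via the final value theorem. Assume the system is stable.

f(∞) = lim_{s→0} sF(s) = lim_{s→0} 9/(s+11) = 9/11

Final answer: 9/11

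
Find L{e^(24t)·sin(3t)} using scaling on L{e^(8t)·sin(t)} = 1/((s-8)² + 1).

Scaling with a=3: L{e^(24t)·sin(3t)} = (1/3) · 1/((s/3-8)² + 1). Simplifying: 3/((s-24)² + 9)

Final answer: 3/((s-24)² + 9)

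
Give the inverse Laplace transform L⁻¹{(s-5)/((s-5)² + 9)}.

Using frequency shift, L⁻¹{(s-5)/((s-5)² + 9)} = e^(5t)·cos(3t)

Final answer: e^(5t)·cos(3t)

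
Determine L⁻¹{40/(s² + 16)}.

This is the form c·a/(s² + a²) with a = 4, c = 10. L⁻¹ = 10·sin(4t)

Final answer: 10·sin(4t)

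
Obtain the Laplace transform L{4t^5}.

L{4t^5} = 4 · L{t^5} = 4 · 120/s^6 = 480/s^6

Final answer: 480/s^6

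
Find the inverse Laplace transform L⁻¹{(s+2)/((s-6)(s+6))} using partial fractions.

Using partial fractions, f(t) = (8e^(6t) + 4e^(-6t))/12

Final answer: (8e^(6t) + 4e^(-6t))/12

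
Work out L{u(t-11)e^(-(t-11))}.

u(t-a)f(t-a) with f(t)=e^(-t). L{e^(-t)} = 1/(s+1). By time shift: e^(-11s)/(s+1)

Final answer: e^(-11s)/(s+1)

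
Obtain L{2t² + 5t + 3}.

L{2t² + 5t + 3} = 2·2/s³ + 5/s² + 3/s = 4/s³ + 5/s² + 3/s

Final answer: 4/s³ + 5/s² + 3/s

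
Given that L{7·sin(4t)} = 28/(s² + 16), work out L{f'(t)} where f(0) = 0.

L{f'(t)} = s·F(s) - f(0) = s·28/(s² + 16) - 0 = 28s/(s² + 16)

Final answer: 28s/(s² + 16)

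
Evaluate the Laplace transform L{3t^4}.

L{3t^4} = 3 · L{t^4} = 3 · 24/s^5 = 72/s^5

Final answer: 72/s^5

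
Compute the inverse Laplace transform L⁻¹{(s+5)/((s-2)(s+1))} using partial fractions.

Using partial fractions, f(t) = (7e^(2t) - 4e^(-t))/3

Final answer: (7e^(2t) - 4e^(-t))/3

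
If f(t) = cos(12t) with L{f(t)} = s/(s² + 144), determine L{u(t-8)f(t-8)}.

Time shift theorem: L{u(t-a)f(t-a)} = e^(-as)F(s). Here a=8, F(s) = s/(s² + 144), so L{u(t-8)f(t-8)} = e^(-8s)·s/(s² + 144)

Final answer: e^(-8s)·s/(s² + 144)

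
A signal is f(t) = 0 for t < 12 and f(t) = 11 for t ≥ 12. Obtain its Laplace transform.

f(t) = 11·u(t-12). L{u(t-12)} = e^(-12s)/s, so L{f(t)} = 11·e^(-12s)/s

Final answer: 11·e^(-12s)/s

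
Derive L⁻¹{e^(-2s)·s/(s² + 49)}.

L⁻¹{s/(s² + 49)} = cos(7t). By the time shift theorem, L⁻¹{e^(-as)F(s)} = u(t-a)f(t-a) with a=2, so L⁻¹{e^(-2s)·s/(s² + 49)} = u(t-2)·cos(7(t-2))

Final answer: u(t-2)·cos(7(t-2))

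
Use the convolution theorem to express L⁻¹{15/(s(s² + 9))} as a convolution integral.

15/(s(s² + 9)) = (1/s)·(15/(s² + 9)) = L{1}·L{5·sin(3t)}. So f(t) = 1*(5·sin(3t)) = ∫₀ᵗ 5·sin(3τ) dτ

Final answer: ∫₀ᵗ 5·sin(3τ) dτ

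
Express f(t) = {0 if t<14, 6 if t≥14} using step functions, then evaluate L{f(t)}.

f(t) = 6·u(t-14). L{u(t-14)} = e^(-14s)/s, so L{f(t)} = 6·e^(-14s)/s

Final answer: 6·e^(-14s)/s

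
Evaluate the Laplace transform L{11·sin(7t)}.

L{sin(ωt)} = ω/(s² + ω²), so L{sin(7t)} = 7/(s² + 49). Then L{11·sin(7t)} = 11·7/(s² + 49) = 77/(s² + 49)

Final answer: 77/(s² + 49)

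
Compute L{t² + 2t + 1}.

L{t² + 2t + 1} = 2/s³ + 2/s² + 1/s = 2/s³ + 2/s² + 1/s

Final answer: 2/s³ + 2/s² + 1/s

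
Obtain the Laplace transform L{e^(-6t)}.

L{e^(at)} = 1/(s-a), so L{e^(-6t)} = 1/(s+6)

Final answer: 1/(s+6)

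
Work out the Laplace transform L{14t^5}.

L{14t^5} = 14 · L{t^5} = 14 · 120/s^6 = 1680/s^6

Final answer: 1680/s^6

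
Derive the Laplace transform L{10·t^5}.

L{t^n} = n!/s^(n+1), so L{t^5} = 120/s^6. Then L{10·t^5} = 10·120/s^6 = 1200/s^6

Final answer: 1200/s^6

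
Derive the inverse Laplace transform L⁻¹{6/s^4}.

L⁻¹{n!/s^(n+1)} = t^n with n=3. So L⁻¹{6/s^4} = t^3

Final answer: t^3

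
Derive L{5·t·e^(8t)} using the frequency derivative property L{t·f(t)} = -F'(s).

L{e^(8t)} = 1/(s-8). By frequency derivative: L{t·e^(8t)} = -d/ds[1/(s-8)] = -(-1)/(s-8)² = 1/(s-8)². Then L{5·t·e^(8t)} = 5·1/(s-8)² = 5/(s-8)²

Final answer: 5/(s-8)²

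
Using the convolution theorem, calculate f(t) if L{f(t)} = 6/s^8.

6/s^8 = (6/s)·(1/s^7) = L{6}·L{t^6/720}. By convolution, f(t) = 6*t^6/720 = ∫₀ᵗ 6·τ^6/720 dτ = 6·t^7/5040

Final answer: 6·t^7/5040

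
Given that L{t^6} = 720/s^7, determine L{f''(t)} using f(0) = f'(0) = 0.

L{f''(t)} = s²F(s) - sf(0) - f'(0) = s²·720/s^7 - 0 - 0 = 720/s^5

Final answer: 720/s^5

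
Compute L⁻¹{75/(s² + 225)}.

This is the form c·a/(s² + a²) with a = 15, c = 5. L⁻¹ = 5·sin(15t)

Final answer: 5·sin(15t)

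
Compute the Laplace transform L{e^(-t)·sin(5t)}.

L{e^(at)·sin(ωt)} = ω/((s-a)² + ω²), so L{e^(-t)·sin(5t)} = 5/((s+1)² + 25)

Final answer: 5/((s+1)² + 25)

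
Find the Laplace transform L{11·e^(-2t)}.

L{e^(at)} = 1/(s-a), so L{e^(-2t)} = 1/(s+2). Then L{11·e^(-2t)} = 11/(s+2)

Final answer: 11/(s+2)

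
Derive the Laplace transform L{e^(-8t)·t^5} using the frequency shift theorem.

L{e^(at)·t^n} = n!/(s-a)^(n+1), so L{e^(-8t)·t^5} = 120/(s+8)^6

Final answer: 120/(s+8)^6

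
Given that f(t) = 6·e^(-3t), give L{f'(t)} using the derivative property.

f(0) = 6, F(s) = 6/(s+3). L{f'(t)} = s·F(s) - f(0) = 6s/(s+3) - 6 = (6s - 6(s+3))/(s+3) = -18/(s+3)

Final answer: -18/(s+3)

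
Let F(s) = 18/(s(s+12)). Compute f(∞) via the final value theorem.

f(∞) = lim_{s→0} s·18/(s(s+12)) = lim_{s→0} 18/(s+12) = 18/12 = 3/2

Final answer: 3/2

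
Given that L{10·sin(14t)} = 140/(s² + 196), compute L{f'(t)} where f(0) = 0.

L{f'(t)} = s·F(s) - f(0) = s·140/(s² + 196) - 0 = 140s/(s² + 196)

Final answer: 140s/(s² + 196)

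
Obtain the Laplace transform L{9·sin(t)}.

L{sin(ωt)} = ω/(s² + ω²), so L{sin(t)} = 1/(s² + 1). Then L{9·sin(t)} = 9·1/(s² + 1) = 9/(s² + 1)

Final answer: 9/(s² + 1)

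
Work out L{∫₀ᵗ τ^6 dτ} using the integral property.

L{∫₀ᵗ f(τ)dτ} = F(s)/s with f(t) = t^6. F(s) = 720/s^7, so L{∫₀ᵗ τ^6 dτ} = (720/s^7)/s = 720/s^8. (Check: ∫₀ᵗ τ^6 dτ = t^7/7.)

Final answer: 720/s^8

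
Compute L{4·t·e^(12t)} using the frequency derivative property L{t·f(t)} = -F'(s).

L{e^(12t)} = 1/(s-12). By frequency derivative: L{t·e^(12t)} = -d/ds[1/(s-12)] = -(-1)/(s-12)² = 1/(s-12)². Then L{4·t·e^(12t)} = 4·1/(s-12)² = 4/(s-12)²

Final answer: 4/(s-12)²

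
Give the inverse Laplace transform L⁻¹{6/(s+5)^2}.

L⁻¹{n!/(s-a)^(n+1)} = t^n·e^(at) with n=1, a=-5. So L⁻¹{1/(s+5)^2} = t·e^(-5t), and L⁻¹{6/(s+5)^2} = (6/1)·t·e^(-5t) = 6·t·e^(-5t)

Final answer: 6·t·e^(-5t)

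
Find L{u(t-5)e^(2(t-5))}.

u(t-a)f(t-a) with f(t)=e^(2t). L{e^(2t)} = 1/(s-2). By time shift: e^(-5s)/(s-2)

Final answer: e^(-5s)/(s-2)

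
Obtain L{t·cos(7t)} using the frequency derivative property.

L{cos(7t)} = s/(s² + 49). Derivative: d/ds[s/(s² + 49)] = [(s² + 49) - s·2s]/(s² + 49)² = (49 - s²)/(s² + 49)². So L{t·cos(7t)} = -F'(s) = (s² - 49)/(s² + 49)²

Final answer: (s² - 49)/(s² + 49)²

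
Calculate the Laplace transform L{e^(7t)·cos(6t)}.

L{e^(at)·cos(ωt)} = (s-a)/((s-a)² + ω²), so L{e^(7t)·cos(6t)} = (s-7)/((s-7)² + 36)

Final answer: (s-7)/((s-7)² + 36)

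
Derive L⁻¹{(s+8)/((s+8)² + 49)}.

Using frequency shift: L⁻¹{(s-a)/((s-a)² + b²)} = e^(at)cos(bt). Here a=-8, b=7

Final answer: e^(-8t)·cos(7t)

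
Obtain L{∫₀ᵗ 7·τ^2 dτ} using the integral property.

L{∫₀ᵗ f(τ)dτ} = F(s)/s with f(t) = 7t^2. F(s) = 14/s^3, so L{∫₀ᵗ 7·τ^2 dτ} = (14/s^3)/s = 14/s^4. (Check: ∫₀ᵗ 7·τ^2 dτ = 7t^3/3.)

Final answer: 14/s^4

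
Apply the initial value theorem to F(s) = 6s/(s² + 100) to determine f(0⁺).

f(0⁺) = lim_{s→∞} s·6s/(s² + 100) = lim_{s→∞} 6s²/(s² + 100) = 6

Final answer: 6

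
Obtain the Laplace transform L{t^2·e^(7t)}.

L{t^n·e^(at)} = n!/(s-a)^(n+1), so L{t^2·e^(7t)} = 2/(s-7)^3

Final answer: 2/(s-7)^3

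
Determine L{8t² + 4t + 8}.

L{8t² + 4t + 8} = 8·2/s³ + 4/s² + 8/s = 16/s³ + 4/s² + 8/s

Final answer: 16/s³ + 4/s² + 8/s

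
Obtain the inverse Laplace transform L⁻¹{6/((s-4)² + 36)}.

Using frequency shift, L⁻¹{6/((s-4)² + 36)} = e^(4t)·sin(6t)

Final answer: e^(4t)·sin(6t)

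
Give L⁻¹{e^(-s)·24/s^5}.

L⁻¹{24/s^5} = t^4. By the time shift theorem, L⁻¹{e^(-as)F(s)} = u(t-a)f(t-a) with a=1, so L⁻¹{e^(-s)·24/s^5} = u(t-1)·(t-1)^4

Final answer: u(t-1)·(t-1)^4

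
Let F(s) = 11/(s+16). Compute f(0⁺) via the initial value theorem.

f(0⁺) = lim_{s→∞} s·11/(s+16) = lim_{s→∞} 11s/(s+16) = 11

Final answer: 11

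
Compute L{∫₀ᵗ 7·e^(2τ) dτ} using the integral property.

L{∫₀ᵗ f(τ)dτ} = F(s)/s with F(s) = 7/(s-2), so L{∫₀ᵗ 7·e^(2τ) dτ} = 7/(s(s-2))

Final answer: 7/(s(s-2))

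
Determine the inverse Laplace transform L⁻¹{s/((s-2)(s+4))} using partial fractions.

Using partial fractions, f(t) = (2e^(2t) + 4e^(-4t))/6

Final answer: (2e^(2t) + 4e^(-4t))/6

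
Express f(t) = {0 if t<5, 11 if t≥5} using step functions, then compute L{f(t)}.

f(t) = 11·u(t-5). L{u(t-5)} = e^(-5s)/s, so L{f(t)} = 11·e^(-5s)/s

Final answer: 11·e^(-5s)/s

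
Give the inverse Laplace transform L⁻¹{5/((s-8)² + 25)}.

Using frequency shift, L⁻¹{5/((s-8)² + 25)} = e^(8t)·sin(5t)

Final answer: e^(8t)·sin(5t)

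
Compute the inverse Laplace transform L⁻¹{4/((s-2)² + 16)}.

Using frequency shift, L⁻¹{4/((s-2)² + 16)} = e^(2t)·sin(4t)

Final answer: e^(2t)·sin(4t)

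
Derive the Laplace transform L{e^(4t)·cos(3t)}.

L{e^(at)·cos(ωt)} = (s-a)/((s-a)² + ω²), so L{e^(4t)·cos(3t)} = (s-4)/((s-4)² + 9)

Final answer: (s-4)/((s-4)² + 9)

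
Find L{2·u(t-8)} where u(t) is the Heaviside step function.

L{u(t-a)} = e^(-as)/s. Here a=8, so L{u(t-8)} = e^(-8s)/s, and L{2·u(t-8)} = 2·e^(-8s)/s

Final answer: 2·e^(-8s)/s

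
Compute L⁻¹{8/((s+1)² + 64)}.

Form: b/((s-a)² + b²) → e^(at)sin(bt). With a=-1, b=8

Final answer: e^(-t)·sin(8t)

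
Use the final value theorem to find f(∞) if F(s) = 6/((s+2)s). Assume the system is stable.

f(∞) = lim_{s→0} sF(s) = lim_{s→0} 6/(s+2) = 3

Final answer: 3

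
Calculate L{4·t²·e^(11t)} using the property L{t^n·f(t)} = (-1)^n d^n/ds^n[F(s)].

L{e^(11t)} = 1/(s-11). d/ds[1/(s-11)] = -1/(s-11)². d²/ds²[1/(s-11)] = 2/(s-11)³. So L{t²·e^(11t)} = (-1)² · 2/(s-11)³ = 2/(s-11)³. Then L{4·t²·e^(11t)} = 4·2/(s-11)³ = 8/(s-11)³

Final answer: 8/(s-11)³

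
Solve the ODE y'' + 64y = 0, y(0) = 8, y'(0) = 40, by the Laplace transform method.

L{y''} + 64L{y} = 0. s²Y - 8s - 40 + 64Y = 0. Y(s² + 64) = 8s + 40. Y = (8s + 40)/(s² + 64). Inverting: y(t) = 8cos(8t) + 5sin(8t)

Final answer: y(t) = 8cos(8t) + 5sin(8t)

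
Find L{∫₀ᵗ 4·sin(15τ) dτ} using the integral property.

L{∫₀ᵗ f(τ)dτ} = F(s)/s with F(s) = 60/(s² + 225), so the result is (60/(s² + 225))/s = 60/(s(s² + 225))

Final answer: 60/(s(s² + 225))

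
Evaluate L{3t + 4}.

L{3t + 4} = 3·L{t} + 4·L{1} = 3/s² + 4/s

Final answer: 3/s² + 4/s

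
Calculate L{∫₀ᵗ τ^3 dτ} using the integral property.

L{∫₀ᵗ f(τ)dτ} = F(s)/s with f(t) = t^3. F(s) = 6/s^4, so L{∫₀ᵗ τ^3 dτ} = (6/s^4)/s = 6/s^5. (Check: ∫₀ᵗ τ^3 dτ = t^4/4.)

Final answer: 6/s^5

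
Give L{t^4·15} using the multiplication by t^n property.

L{15} = 15/s. d^1/ds^1[1/s] = -1/s². d^2/ds^2[1/s] = 2/s^3. d^3/ds^3[1/s] = -6/s^4. d^4/ds^4[1/s] = 24/s^5. So L{t^4} = (-1)^{4}·24/s^5 = 24/s^5. Then L{t^4·15} = 15·24/s^5 = 360/s^5

Final answer: 360/s^5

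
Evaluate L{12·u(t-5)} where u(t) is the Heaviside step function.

L{u(t-a)} = e^(-as)/s. Here a=5, so L{u(t-5)} = e^(-5s)/s, and L{12·u(t-5)} = 12·e^(-5s)/s

Final answer: 12·e^(-5s)/s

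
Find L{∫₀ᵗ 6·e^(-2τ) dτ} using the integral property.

L{∫₀ᵗ f(τ)dτ} = F(s)/s with F(s) = 6/(s+2), so L{∫₀ᵗ 6·e^(-2τ) dτ} = 6/(s(s+2))

Final answer: 6/(s(s+2))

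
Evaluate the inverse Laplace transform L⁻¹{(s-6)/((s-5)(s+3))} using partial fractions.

Using partial fractions, f(t) = (-e^(5t) + 9e^(-3t))/8

Final answer: (-e^(5t) + 9e^(-3t))/8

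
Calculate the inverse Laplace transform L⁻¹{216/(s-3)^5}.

L⁻¹{n!/(s-a)^(n+1)} = t^n·e^(at) with n=4, a=3. So L⁻¹{24/(s-3)^5} = t^4·e^(3t), and L⁻¹{216/(s-3)^5} = (216/24)·t^4·e^(3t) = 9·t^4·e^(3t)

Final answer: 9·t^4·e^(3t)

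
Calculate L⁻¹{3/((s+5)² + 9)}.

Form: b/((s-a)² + b²) → e^(at)sin(bt). With a=-5, b=3

Final answer: e^(-5t)·sin(3t)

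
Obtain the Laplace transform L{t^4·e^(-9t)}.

L{t^n·e^(at)} = n!/(s-a)^(n+1), so L{t^4·e^(-9t)} = 24/(s+9)^5

Final answer: 24/(s+9)^5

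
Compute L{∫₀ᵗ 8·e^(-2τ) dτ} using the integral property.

L{∫₀ᵗ f(τ)dτ} = F(s)/s with F(s) = 8/(s+2), so L{∫₀ᵗ 8·e^(-2τ) dτ} = 8/(s(s+2))

Final answer: 8/(s(s+2))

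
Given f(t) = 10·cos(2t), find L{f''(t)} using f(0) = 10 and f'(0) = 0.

F(s) = 10s/(s² + 4). L{f''(t)} = s²F(s) - sf(0) - f'(0) = 10s³/(s² + 4) - 10s = (10s³ - 10s(s² + 4))/(s² + 4) = -40s/(s² + 4)

Final answer: -40s/(s² + 4)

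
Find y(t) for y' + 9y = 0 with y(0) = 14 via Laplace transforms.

L{y'} + 9L{y} = 0. sY - 14 + 9Y = 0. Y(s+9) = 14. Y = 14/(s+9)

Final answer: y(t) = 14e^(-9t)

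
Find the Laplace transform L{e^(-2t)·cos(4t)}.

L{e^(at)·cos(ωt)} = (s-a)/((s-a)² + ω²), so L{e^(-2t)·cos(4t)} = (s+2)/((s+2)² + 16)

Final answer: (s+2)/((s+2)² + 16)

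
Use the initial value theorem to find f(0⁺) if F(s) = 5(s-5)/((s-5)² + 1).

f(0⁺) = lim_{s→∞} sF(s) = lim_{s→∞} 5s(s-5)/((s-5)² + 1) = 5

Final answer: 5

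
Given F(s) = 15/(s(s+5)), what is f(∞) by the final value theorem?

f(∞) = lim_{s→0} s·15/(s(s+5)) = lim_{s→0} 15/(s+5) = 15/5 = 3

Final answer: 3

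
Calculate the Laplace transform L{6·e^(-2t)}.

L{e^(at)} = 1/(s-a), so L{e^(-2t)} = 1/(s+2). Then L{6·e^(-2t)} = 6/(s+2)

Final answer: 6/(s+2)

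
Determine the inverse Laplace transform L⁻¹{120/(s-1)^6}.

L⁻¹{n!/(s-a)^(n+1)} = t^n·e^(at), so L⁻¹{120/(s-1)^6} = t^5·e^t

Final answer: t^5·e^t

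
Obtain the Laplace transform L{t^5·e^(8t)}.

L{t^n·e^(at)} = n!/(s-a)^(n+1), so L{t^5·e^(8t)} = 120/(s-8)^6

Final answer: 120/(s-8)^6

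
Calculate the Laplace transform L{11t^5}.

L{11t^5} = 11 · L{t^5} = 11 · 120/s^6 = 1320/s^6

Final answer: 1320/s^6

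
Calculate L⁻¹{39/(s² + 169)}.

This is the form c·a/(s² + a²) with a = 13, c = 3. L⁻¹ = 3·sin(13t)

Final answer: 3·sin(13t)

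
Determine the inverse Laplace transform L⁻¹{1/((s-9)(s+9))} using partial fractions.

Decompose: A/(s-9) + B/(s+9). A = 1/18, B = -1/18. f(t) = (e^(9t) - e^(-9t))/18

Final answer: (e^(9t) - e^(-9t))/18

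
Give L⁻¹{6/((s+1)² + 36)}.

Form: b/((s-a)² + b²) → e^(at)sin(bt). With a=-1, b=6

Final answer: e^(-t)·sin(6t)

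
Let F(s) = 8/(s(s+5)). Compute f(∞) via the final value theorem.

f(∞) = lim_{s→0} s·8/(s(s+5)) = lim_{s→0} 8/(s+5) = 8/5 = 8/5

Final answer: 8/5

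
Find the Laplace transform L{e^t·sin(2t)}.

L{e^(at)·sin(ωt)} = ω/((s-a)² + ω²), so L{e^t·sin(2t)} = 2/((s-1)² + 4)

Final answer: 2/((s-1)² + 4)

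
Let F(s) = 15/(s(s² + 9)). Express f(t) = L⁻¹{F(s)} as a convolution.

15/(s(s² + 9)) = (1/s)·(15/(s² + 9)) = L{1}·L{5·sin(3t)}. So f(t) = 1*(5·sin(3t)) = ∫₀ᵗ 5·sin(3τ) dτ

Final answer: ∫₀ᵗ 5·sin(3τ) dτ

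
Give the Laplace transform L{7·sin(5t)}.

L{sin(ωt)} = ω/(s² + ω²), so L{sin(5t)} = 5/(s² + 25). Then L{7·sin(5t)} = 7·5/(s² + 25) = 35/(s² + 25)

Final answer: 35/(s² + 25)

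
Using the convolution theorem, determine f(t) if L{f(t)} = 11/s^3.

11/s^3 = (11/s)·(1/s^2) = L{11}·L{t}. By convolution, f(t) = 11*t = ∫₀ᵗ 11·τ dτ = 11·t²/2

Final answer: 11·t²/2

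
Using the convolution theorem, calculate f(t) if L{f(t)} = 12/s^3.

12/s^3 = (12/s)·(1/s^2) = L{12}·L{t}. By convolution, f(t) = 12*t = ∫₀ᵗ 12·τ dτ = 12·t²/2

Final answer: 12·t²/2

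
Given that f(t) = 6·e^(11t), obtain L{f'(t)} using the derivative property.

f(0) = 6, F(s) = 6/(s-11). L{f'(t)} = s·F(s) - f(0) = 6s/(s-11) - 6 = (6s - 6(s-11))/(s-11) = 66/(s-11)

Final answer: 66/(s-11)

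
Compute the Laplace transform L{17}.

L{17} = 17 · L{1} = 17/s

Final answer: 17/s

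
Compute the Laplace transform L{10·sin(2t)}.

L{sin(ωt)} = ω/(s² + ω²), so L{sin(2t)} = 2/(s² + 4). Then L{10·sin(2t)} = 10·2/(s² + 4) = 20/(s² + 4)

Final answer: 20/(s² + 4)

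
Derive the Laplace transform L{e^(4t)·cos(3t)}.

L{e^(at)·cos(ωt)} = (s-a)/((s-a)² + ω²), so L{e^(4t)·cos(3t)} = (s-4)/((s-4)² + 9)

Final answer: (s-4)/((s-4)² + 9)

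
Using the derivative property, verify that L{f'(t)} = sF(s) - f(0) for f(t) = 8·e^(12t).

f'(t) = 96e^(12t). Direct: L{f'(t)} = 96/(s-12). Property: s·8/(s-12) - 8 = (8s - 8(s-12))/(s-12) = 96/(s-12). ✓

Final answer: 96/(s-12)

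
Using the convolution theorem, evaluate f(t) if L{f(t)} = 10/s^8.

10/s^8 = (10/s)·(1/s^7) = L{10}·L{t^6/720}. By convolution, f(t) = 10*t^6/720 = ∫₀ᵗ 10·τ^6/720 dτ = 10·t^7/5040

Final answer: 10·t^7/5040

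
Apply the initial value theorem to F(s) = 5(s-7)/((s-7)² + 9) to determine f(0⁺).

f(0⁺) = lim_{s→∞} sF(s) = lim_{s→∞} 5s(s-7)/((s-7)² + 9) = 5

Final answer: 5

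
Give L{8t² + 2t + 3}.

L{8t² + 2t + 3} = 8·2/s³ + 2/s² + 3/s = 16/s³ + 2/s² + 3/s

Final answer: 16/s³ + 2/s² + 3/s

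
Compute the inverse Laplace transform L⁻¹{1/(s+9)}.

L⁻¹{1/(s-a)} = e^(at), so L⁻¹{1/(s+9)} = e^(-9t)

Final answer: e^(-9t)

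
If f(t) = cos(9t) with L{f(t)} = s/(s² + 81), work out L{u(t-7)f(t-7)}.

Time shift theorem: L{u(t-a)f(t-a)} = e^(-as)F(s). Here a=7, F(s) = s/(s² + 81), so L{u(t-7)f(t-7)} = e^(-7s)·s/(s² + 81)

Final answer: e^(-7s)·s/(s² + 81)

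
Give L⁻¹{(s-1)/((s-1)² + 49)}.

Using frequency shift: L⁻¹{(s-a)/((s-a)² + b²)} = e^(at)cos(bt). Here a=1, b=7

Final answer: e^t·cos(7t)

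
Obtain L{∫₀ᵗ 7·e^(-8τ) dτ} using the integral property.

L{∫₀ᵗ f(τ)dτ} = F(s)/s with F(s) = 7/(s+8), so L{∫₀ᵗ 7·e^(-8τ) dτ} = 7/(s(s+8))

Final answer: 7/(s(s+8))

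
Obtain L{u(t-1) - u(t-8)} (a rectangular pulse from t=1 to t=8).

L{u(t-a)} = e^(-as)/s. L{u(t-1) - u(t-8)} = (e^(-s) - e^(-8s))/s

Final answer: (e^(-s) - e^(-8s))/s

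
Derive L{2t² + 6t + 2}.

L{2t² + 6t + 2} = 2·2/s³ + 6/s² + 2/s = 4/s³ + 6/s² + 2/s

Final answer: 4/s³ + 6/s² + 2/s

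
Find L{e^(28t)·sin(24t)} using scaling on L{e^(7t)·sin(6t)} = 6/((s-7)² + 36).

Scaling with a=4: L{e^(28t)·sin(24t)} = (1/4) · 6/((s/4-7)² + 36). Simplifying: 24/((s-28)² + 576)

Final answer: 24/((s-28)² + 576)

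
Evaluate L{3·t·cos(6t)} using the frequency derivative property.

L{cos(6t)} = s/(s² + 36). Derivative: d/ds[s/(s² + 36)] = [(s² + 36) - s·2s]/(s² + 36)² = (36 - s²)/(s² + 36)². So L{t·cos(6t)} = -F'(s) = (s² - 36)/(s² + 36)². Then L{3·t·cos(6t)} = 3·(s² - 36)/(s² + 36)²

Final answer: 3·(s² - 36)/(s² + 36)²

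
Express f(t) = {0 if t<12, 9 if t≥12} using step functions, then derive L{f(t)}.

f(t) = 9·u(t-12). L{u(t-12)} = e^(-12s)/s, so L{f(t)} = 9·e^(-12s)/s

Final answer: 9·e^(-12s)/s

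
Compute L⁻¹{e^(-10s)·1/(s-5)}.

L⁻¹{1/(s-5)} = e^(5t). By the time shift theorem, L⁻¹{e^(-as)F(s)} = u(t-a)f(t-a) with a=10, so L⁻¹{e^(-10s)·1/(s-5)} = u(t-10)·e^(5(t-10))

Final answer: u(t-10)·e^(5(t-10))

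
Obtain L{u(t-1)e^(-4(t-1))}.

u(t-a)f(t-a) with f(t)=e^(-4t). L{e^(-4t)} = 1/(s+4). By time shift: e^(-s)/(s+4)

Final answer: e^(-s)/(s+4)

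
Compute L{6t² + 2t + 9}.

L{6t² + 2t + 9} = 6·2/s³ + 2/s² + 9/s = 12/s³ + 2/s² + 9/s

Final answer: 12/s³ + 2/s² + 9/s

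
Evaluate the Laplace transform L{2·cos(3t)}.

L{cos(ωt)} = s/(s² + ω²), so L{cos(3t)} = s/(s² + 9). Then L{2·cos(3t)} = 2·s/(s² + 9) = 2s/(s² + 9)

Final answer: 2s/(s² + 9)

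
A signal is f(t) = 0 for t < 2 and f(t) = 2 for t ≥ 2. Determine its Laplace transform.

f(t) = 2·u(t-2). L{u(t-2)} = e^(-2s)/s, so L{f(t)} = 2·e^(-2s)/s

Final answer: 2·e^(-2s)/s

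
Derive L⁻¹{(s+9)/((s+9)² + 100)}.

Using frequency shift: L⁻¹{(s-a)/((s-a)² + b²)} = e^(at)cos(bt). Here a=-9, b=10

Final answer: e^(-9t)·cos(10t)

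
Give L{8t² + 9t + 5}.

L{8t² + 9t + 5} = 8·2/s³ + 9/s² + 5/s = 16/s³ + 9/s² + 5/s

Final answer: 16/s³ + 9/s² + 5/s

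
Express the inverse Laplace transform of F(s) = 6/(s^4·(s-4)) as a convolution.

6/(s^4·(s-4)) = (6/s^4)·(1/(s-4)) = L{t^3}·L{e^(4t)}. So f(t) = t^3*e^(4t) = ∫₀ᵗ τ^3·e^(4(t-τ)) dτ

Final answer: ∫₀ᵗ τ^3·e^(4(t-τ)) dτ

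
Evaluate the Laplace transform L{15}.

L{15} = 15 · L{1} = 15/s

Final answer: 15/s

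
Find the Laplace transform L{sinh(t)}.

L{sinh(ωt)} = ω/(s² - ω²), so L{sinh(t)} = 1/(s² - 1)

Final answer: 1/(s² - 1)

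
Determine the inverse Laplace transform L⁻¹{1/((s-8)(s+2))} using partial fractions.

Decompose: A/(s-8) + B/(s+2). A = 1/10, B = -1/10. f(t) = (e^(8t) - e^(-2t))/10

Final answer: (e^(8t) - e^(-2t))/10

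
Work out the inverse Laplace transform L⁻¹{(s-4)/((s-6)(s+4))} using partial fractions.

Using partial fractions, f(t) = (2e^(6t) + 8e^(-4t))/10

Final answer: (2e^(6t) + 8e^(-4t))/10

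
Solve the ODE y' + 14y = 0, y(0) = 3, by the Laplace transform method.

L{y'} + 14L{y} = 0. sY - 3 + 14Y = 0. Y(s+14) = 3. Y = 3/(s+14)

Final answer: y(t) = 3e^(-14t)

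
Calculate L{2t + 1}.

L{2t + 1} = 2·L{t} + L{1} = 2/s² + 1/s

Final answer: 2/s² + 1/s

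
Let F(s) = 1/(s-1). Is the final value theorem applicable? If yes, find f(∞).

sF(s) = s/(s-1) has a pole at s = 1 in the right half-plane. Theorem does NOT apply (unstable system; f(t) = e^t grows without bound).

Final answer: Not applicable (unstable)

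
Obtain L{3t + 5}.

L{3t + 5} = 3·L{t} + 5·L{1} = 3/s² + 5/s

Final answer: 3/s² + 5/s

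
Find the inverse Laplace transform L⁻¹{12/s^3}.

L⁻¹{n!/s^(n+1)} = t^n with n=2. So L⁻¹{2/s^3} = t^2, and L⁻¹{12/s^3} = (12/2)·t^2 = 6·t^2

Final answer: 6·t^2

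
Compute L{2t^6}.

L{t^n} = n!/s^(n+1). So L{2t^6} = 2·6!/s^7 = 1440/s^7

Final answer: 1440/s^7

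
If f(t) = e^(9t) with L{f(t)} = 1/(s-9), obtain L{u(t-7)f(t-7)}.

Time shift theorem: L{u(t-a)f(t-a)} = e^(-as)F(s). Here a=7, F(s) = 1/(s-9), so L{u(t-7)f(t-7)} = e^(-7s)·1/(s-9)

Final answer: e^(-7s)·1/(s-9)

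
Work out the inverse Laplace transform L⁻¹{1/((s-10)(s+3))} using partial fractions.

Decompose: A/(s-10) + B/(s+3). A = 1/13, B = -1/13. f(t) = (e^(10t) - e^(-3t))/13

Final answer: (e^(10t) - e^(-3t))/13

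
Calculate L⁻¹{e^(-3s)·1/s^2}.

L⁻¹{1/s^2} = t. By the time shift theorem, L⁻¹{e^(-as)F(s)} = u(t-a)f(t-a) with a=3, so L⁻¹{e^(-3s)·1/s^2} = u(t-3)·(t-3)

Final answer: u(t-3)·(t-3)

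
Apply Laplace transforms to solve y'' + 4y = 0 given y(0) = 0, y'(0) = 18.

L{y''} + 4L{y} = 0. s²Y - 0 - 18 + 4Y = 0. Y(s² + 4) = 18. Y = (18)/(s² + 4). Inverting: y(t) = 9sin(2t)

Final answer: y(t) = 9sin(2t)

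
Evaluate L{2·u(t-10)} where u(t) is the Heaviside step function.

L{u(t-a)} = e^(-as)/s. Here a=10, so L{u(t-10)} = e^(-10s)/s, and L{2·u(t-10)} = 2·e^(-10s)/s

Final answer: 2·e^(-10s)/s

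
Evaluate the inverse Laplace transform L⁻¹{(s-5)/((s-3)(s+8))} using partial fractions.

Using partial fractions, f(t) = (-2e^(3t) + 13e^(-8t))/11

Final answer: (-2e^(3t) + 13e^(-8t))/11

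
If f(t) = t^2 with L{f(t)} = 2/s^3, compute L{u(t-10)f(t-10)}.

Time shift theorem: L{u(t-a)f(t-a)} = e^(-as)F(s). Here a=10, F(s) = 2/s^3, so L{u(t-10)f(t-10)} = e^(-10s)·2/s^3

Final answer: e^(-10s)·2/s^3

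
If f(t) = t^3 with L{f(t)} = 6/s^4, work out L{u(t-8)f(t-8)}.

Time shift theorem: L{u(t-a)f(t-a)} = e^(-as)F(s). Here a=8, F(s) = 6/s^4, so L{u(t-8)f(t-8)} = e^(-8s)·6/s^4

Final answer: e^(-8s)·6/s^4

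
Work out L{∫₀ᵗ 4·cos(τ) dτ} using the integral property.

L{∫₀ᵗ f(τ)dτ} = F(s)/s with F(s) = 4s/(s² + 1), so the result is (4s/(s² + 1))/s = 4/(s² + 1)

Final answer: 4/(s² + 1)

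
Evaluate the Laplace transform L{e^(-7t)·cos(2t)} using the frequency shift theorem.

Frequency shift: L{e^(at)f(t)} = F(s-a). L{e^(-7t)·cos(2t)} = (s+7)/((s+7)² + 4)

Final answer: (s+7)/((s+7)² + 4)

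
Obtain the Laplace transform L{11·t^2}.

L{t^n} = n!/s^(n+1), so L{t^2} = 2/s^3. Then L{11·t^2} = 11·2/s^3 = 22/s^3

Final answer: 22/s^3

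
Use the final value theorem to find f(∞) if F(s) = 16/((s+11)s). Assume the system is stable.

f(∞) = lim_{s→0} sF(s) = lim_{s→0} 16/(s+11) = 16/11

Final answer: 16/11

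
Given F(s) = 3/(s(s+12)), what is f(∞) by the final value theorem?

f(∞) = lim_{s→0} s·3/(s(s+12)) = lim_{s→0} 3/(s+12) = 3/12 = 1/4

Final answer: 1/4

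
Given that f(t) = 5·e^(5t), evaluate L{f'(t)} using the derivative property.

f(0) = 5, F(s) = 5/(s-5). L{f'(t)} = s·F(s) - f(0) = 5s/(s-5) - 5 = (5s - 5(s-5))/(s-5) = 25/(s-5)

Final answer: 25/(s-5)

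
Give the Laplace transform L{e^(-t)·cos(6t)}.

L{e^(at)·cos(ωt)} = (s-a)/((s-a)² + ω²), so L{e^(-t)·cos(6t)} = (s+1)/((s+1)² + 36)

Final answer: (s+1)/((s+1)² + 36)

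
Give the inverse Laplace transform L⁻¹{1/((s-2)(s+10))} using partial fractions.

Decompose: A/(s-2) + B/(s+10). A = 1/12, B = -1/12. f(t) = (e^(2t) - e^(-10t))/12

Final answer: (e^(2t) - e^(-10t))/12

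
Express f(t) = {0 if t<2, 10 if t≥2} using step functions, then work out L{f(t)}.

f(t) = 10·u(t-2). L{u(t-2)} = e^(-2s)/s, so L{f(t)} = 10·e^(-2s)/s

Final answer: 10·e^(-2s)/s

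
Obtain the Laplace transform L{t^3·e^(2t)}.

L{t^n·e^(at)} = n!/(s-a)^(n+1), so L{t^3·e^(2t)} = 6/(s-2)^4

Final answer: 6/(s-2)^4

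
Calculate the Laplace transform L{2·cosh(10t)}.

L{cosh(ωt)} = s/(s² - ω²), so L{cosh(10t)} = s/(s² - 100). Then L{2·cosh(10t)} = 2·s/(s² - 100) = 2s/(s² - 100)

Final answer: 2s/(s² - 100)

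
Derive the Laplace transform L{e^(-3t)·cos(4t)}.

L{e^(at)·cos(ωt)} = (s-a)/((s-a)² + ω²), so L{e^(-3t)·cos(4t)} = (s+3)/((s+3)² + 16)

Final answer: (s+3)/((s+3)² + 16)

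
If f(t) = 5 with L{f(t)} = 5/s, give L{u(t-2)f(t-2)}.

Time shift theorem: L{u(t-a)f(t-a)} = e^(-as)F(s). Here a=2, F(s) = 5/s, so L{u(t-2)f(t-2)} = e^(-2s)·5/s

Final answer: e^(-2s)·5/s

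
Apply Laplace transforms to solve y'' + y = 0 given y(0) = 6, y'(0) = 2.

L{y''} + 1L{y} = 0. s²Y - 6s - 2 + Y = 0. Y(s² + 1) = 6s + 2. Y = (6s + 2)/(s² + 1). Inverting: y(t) = 6cos(t) + 2sin(t)

Final answer: y(t) = 6cos(t) + 2sin(t)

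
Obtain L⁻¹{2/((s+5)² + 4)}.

Form: b/((s-a)² + b²) → e^(at)sin(bt). With a=-5, b=2

Final answer: e^(-5t)·sin(2t)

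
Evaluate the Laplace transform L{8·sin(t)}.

L{sin(ωt)} = ω/(s² + ω²), so L{sin(t)} = 1/(s² + 1). Then L{8·sin(t)} = 8·1/(s² + 1) = 8/(s² + 1)

Final answer: 8/(s² + 1)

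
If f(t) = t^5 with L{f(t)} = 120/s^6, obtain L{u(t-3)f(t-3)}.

Time shift theorem: L{u(t-a)f(t-a)} = e^(-as)F(s). Here a=3, F(s) = 120/s^6, so L{u(t-3)f(t-3)} = e^(-3s)·120/s^6

Final answer: e^(-3s)·120/s^6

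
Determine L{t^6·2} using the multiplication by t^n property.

L{2} = 2/s. d^1/ds^1[1/s] = -1/s². d^2/ds^2[1/s] = 2/s^3. d^3/ds^3[1/s] = -6/s^4. d^4/ds^4[1/s] = 24/s^5. d^5/ds^5[1/s] = -120/s^6. d^6/ds^6[1/s] = 720/s^7. So L{t^6} = (-1)^{6}·720/s^7 = 720/s^7. Then L{t^6·2} = 2·720/s^7 = 1440/s^7

Final answer: 1440/s^7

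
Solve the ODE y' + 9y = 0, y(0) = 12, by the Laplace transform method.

L{y'} + 9L{y} = 0. sY - 12 + 9Y = 0. Y(s+9) = 12. Y = 12/(s+9)

Final answer: y(t) = 12e^(-9t)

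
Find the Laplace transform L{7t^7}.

L{7t^7} = 7 · L{t^7} = 7 · 5040/s^8 = 35280/s^8

Final answer: 35280/s^8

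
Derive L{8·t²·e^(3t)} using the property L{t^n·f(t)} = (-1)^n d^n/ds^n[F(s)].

L{e^(3t)} = 1/(s-3). d/ds[1/(s-3)] = -1/(s-3)². d²/ds²[1/(s-3)] = 2/(s-3)³. So L{t²·e^(3t)} = (-1)² · 2/(s-3)³ = 2/(s-3)³. Then L{8·t²·e^(3t)} = 8·2/(s-3)³ = 16/(s-3)³

Final answer: 16/(s-3)³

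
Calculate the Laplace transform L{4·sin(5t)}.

L{sin(ωt)} = ω/(s² + ω²), so L{sin(5t)} = 5/(s² + 25). Then L{4·sin(5t)} = 4·5/(s² + 25) = 20/(s² + 25)

Final answer: 20/(s² + 25)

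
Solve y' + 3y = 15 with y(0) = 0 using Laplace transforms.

sY + 3Y = 15/s. Y = 15/(s(s+3)). Partial fractions: Y = 5/s - 5/(s+3)

Final answer: y(t) = 5(1 - e^(-3t))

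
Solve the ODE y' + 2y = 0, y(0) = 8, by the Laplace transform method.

L{y'} + 2L{y} = 0. sY - 8 + 2Y = 0. Y(s+2) = 8. Y = 8/(s+2)

Final answer: y(t) = 8e^(-2t)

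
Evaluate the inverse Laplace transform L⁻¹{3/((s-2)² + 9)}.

Using frequency shift, L⁻¹{3/((s-2)² + 9)} = e^(2t)·sin(3t)

Final answer: e^(2t)·sin(3t)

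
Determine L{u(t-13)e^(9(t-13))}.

u(t-a)f(t-a) with f(t)=e^(9t). L{e^(9t)} = 1/(s-9). By time shift: e^(-13s)/(s-9)

Final answer: e^(-13s)/(s-9)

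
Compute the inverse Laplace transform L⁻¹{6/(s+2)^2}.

L⁻¹{n!/(s-a)^(n+1)} = t^n·e^(at) with n=1, a=-2. So L⁻¹{1/(s+2)^2} = t·e^(-2t), and L⁻¹{6/(s+2)^2} = (6/1)·t·e^(-2t) = 6·t·e^(-2t)

Final answer: 6·t·e^(-2t)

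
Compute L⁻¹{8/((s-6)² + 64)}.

Form: b/((s-a)² + b²) → e^(at)sin(bt). With a=6, b=8

Final answer: e^(6t)·sin(8t)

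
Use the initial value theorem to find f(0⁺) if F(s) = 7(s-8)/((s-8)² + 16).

f(0⁺) = lim_{s→∞} sF(s) = lim_{s→∞} 7s(s-8)/((s-8)² + 16) = 7

Final answer: 7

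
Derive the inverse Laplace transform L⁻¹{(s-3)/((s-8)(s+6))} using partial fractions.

Using partial fractions, f(t) = (5e^(8t) + 9e^(-6t))/14

Final answer: (5e^(8t) + 9e^(-6t))/14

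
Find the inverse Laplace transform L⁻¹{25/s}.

L⁻¹{c/s} = c, so L⁻¹{25/s} = 25

Final answer: 25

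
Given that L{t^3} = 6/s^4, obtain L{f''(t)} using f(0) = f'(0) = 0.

L{f''(t)} = s²F(s) - sf(0) - f'(0) = s²·6/s^4 - 0 - 0 = 6/s^2

Final answer: 6/s^2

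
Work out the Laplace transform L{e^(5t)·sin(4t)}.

L{e^(at)·sin(ωt)} = ω/((s-a)² + ω²), so L{e^(5t)·sin(4t)} = 4/((s-5)² + 16)

Final answer: 4/((s-5)² + 16)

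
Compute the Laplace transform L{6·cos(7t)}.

L{cos(ωt)} = s/(s² + ω²), so L{cos(7t)} = s/(s² + 49). Then L{6·cos(7t)} = 6·s/(s² + 49) = 6s/(s² + 49)

Final answer: 6s/(s² + 49)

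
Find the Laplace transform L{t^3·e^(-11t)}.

L{t^n·e^(at)} = n!/(s-a)^(n+1), so L{t^3·e^(-11t)} = 6/(s+11)^4

Final answer: 6/(s+11)^4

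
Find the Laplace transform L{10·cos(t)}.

L{cos(ωt)} = s/(s² + ω²), so L{cos(t)} = s/(s² + 1). Then L{10·cos(t)} = 10·s/(s² + 1) = 10s/(s² + 1)

Final answer: 10s/(s² + 1)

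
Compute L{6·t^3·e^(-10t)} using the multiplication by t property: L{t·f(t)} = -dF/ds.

Using L{t^n·e^(at)} = n!/(s-a)^(n+1), L{t^3·e^(-10t)} = 6/(s+10)^4, so L{6·t^3·e^(-10t)} = 6·6/(s+10)^4 = 36/(s+10)^4

Final answer: 36/(s+10)^4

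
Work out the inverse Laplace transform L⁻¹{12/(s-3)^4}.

L⁻¹{n!/(s-a)^(n+1)} = t^n·e^(at) with n=3, a=3. So L⁻¹{6/(s-3)^4} = t^3·e^(3t), and L⁻¹{12/(s-3)^4} = (12/6)·t^3·e^(3t) = 2·t^3·e^(3t)

Final answer: 2·t^3·e^(3t)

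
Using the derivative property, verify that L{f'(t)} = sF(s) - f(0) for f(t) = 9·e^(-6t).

f'(t) = -54e^(-6t). Direct: L{f'(t)} = -54/(s+6). Property: s·9/(s+6) - 9 = (9s - 9(s+6))/(s+6) = -54/(s+6). ✓

Final answer: -54/(s+6)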